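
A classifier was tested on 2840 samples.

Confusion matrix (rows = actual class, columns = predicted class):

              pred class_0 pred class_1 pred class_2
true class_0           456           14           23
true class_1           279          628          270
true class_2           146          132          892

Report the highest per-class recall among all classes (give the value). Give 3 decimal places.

Per-class recall (TP/(TP+FN)):
  class_0: TP=456, FN=14+23=37 → 456/493 = 0.9249
  class_1: TP=628, FN=279+270=549 → 628/1177 = 0.5336
  class_2: TP=892, FN=146+132=278 → 892/1170 = 0.7624
Highest is class 'class_0' with recall = 0.925.

0.925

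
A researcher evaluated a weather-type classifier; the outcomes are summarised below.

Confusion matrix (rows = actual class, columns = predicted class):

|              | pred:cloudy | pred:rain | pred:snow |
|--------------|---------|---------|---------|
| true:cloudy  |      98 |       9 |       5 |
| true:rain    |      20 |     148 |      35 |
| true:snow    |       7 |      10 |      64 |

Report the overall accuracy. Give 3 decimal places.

0.783

Accuracy = trace / total = (98+148+64=310) / 396 = 310/396 = 0.783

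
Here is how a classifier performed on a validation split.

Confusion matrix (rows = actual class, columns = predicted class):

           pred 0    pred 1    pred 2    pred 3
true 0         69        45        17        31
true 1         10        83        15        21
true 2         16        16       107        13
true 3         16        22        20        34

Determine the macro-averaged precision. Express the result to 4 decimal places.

Per-class precision (TP/(TP+FP)):
  0: TP=69, FP=10+16+16=42 → 69/111 = 0.62162
  1: TP=83, FP=45+16+22=83 → 83/166 = 0.50000
  2: TP=107, FP=17+15+20=52 → 107/159 = 0.67296
  3: TP=34, FP=31+21+13=65 → 34/99 = 0.34343
Macro-precision = mean = (0.62162 + 0.50000 + 0.67296 + 0.34343) / 4 = 0.5345

0.5345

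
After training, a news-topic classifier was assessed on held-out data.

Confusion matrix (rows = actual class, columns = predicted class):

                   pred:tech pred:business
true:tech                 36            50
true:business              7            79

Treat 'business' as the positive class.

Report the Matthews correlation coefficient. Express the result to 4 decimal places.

MCC = (TP·TN − FP·FN) / √((TP+FP)(TP+FN)(TN+FP)(TN+FN))
Numerator = 79·36 − 50·7 = 2494
Denominator = √(129·86·86·43) = √41025612 = 6405.1239
MCC = 2494 / 6405.1239 = 0.3894

0.3894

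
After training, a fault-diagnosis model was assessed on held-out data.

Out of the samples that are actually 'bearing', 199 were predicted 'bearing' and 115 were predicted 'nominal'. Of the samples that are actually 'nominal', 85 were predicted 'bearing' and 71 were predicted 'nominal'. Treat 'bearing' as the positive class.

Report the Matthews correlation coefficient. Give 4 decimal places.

MCC = (TP·TN − FP·FN) / √((TP+FP)(TP+FN)(TN+FP)(TN+FN))
Numerator = 199·71 − 85·115 = 4354
Denominator = √(284·314·156·186) = √2587530816 = 50867.7778
MCC = 4354 / 50867.7778 = 0.0856

0.0856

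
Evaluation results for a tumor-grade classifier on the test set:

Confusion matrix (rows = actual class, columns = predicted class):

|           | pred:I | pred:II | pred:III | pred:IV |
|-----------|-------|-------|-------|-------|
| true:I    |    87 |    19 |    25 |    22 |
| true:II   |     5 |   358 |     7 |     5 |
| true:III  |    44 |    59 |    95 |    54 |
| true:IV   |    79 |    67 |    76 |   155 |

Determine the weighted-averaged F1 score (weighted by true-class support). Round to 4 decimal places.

Per-class F1 score (2·TP/(2·TP+FP+FN)):
  I: TP=87, FP=5+44+79=128, FN=19+25+22=66 → 174/368 = 0.47283
  II: TP=358, FP=19+59+67=145, FN=5+7+5=17 → 716/878 = 0.81549
  III: TP=95, FP=25+7+76=108, FN=44+59+54=157 → 190/455 = 0.41758
  IV: TP=155, FP=22+5+54=81, FN=79+67+76=222 → 310/613 = 0.50571
Weighted-F1 score = Σ (supportᵢ/N)·F1 scoreᵢ with N=1157: (153/1157)·0.47283 + (375/1157)·0.81549 + (252/1157)·0.41758 + (377/1157)·0.50571 = 0.5826

0.5826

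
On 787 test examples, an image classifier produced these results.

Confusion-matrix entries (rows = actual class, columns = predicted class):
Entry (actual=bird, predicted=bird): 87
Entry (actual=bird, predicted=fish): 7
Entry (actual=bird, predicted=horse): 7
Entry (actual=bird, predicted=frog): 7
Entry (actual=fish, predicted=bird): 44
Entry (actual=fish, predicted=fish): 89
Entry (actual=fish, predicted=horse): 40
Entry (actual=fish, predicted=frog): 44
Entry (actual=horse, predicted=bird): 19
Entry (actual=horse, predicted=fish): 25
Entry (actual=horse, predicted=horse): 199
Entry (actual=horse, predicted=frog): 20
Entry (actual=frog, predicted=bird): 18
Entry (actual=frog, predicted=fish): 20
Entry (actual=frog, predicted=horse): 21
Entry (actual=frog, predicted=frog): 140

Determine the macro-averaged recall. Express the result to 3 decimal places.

Per-class recall (TP/(TP+FN)):
  bird: TP=87, FN=7+7+7=21 → 87/108 = 0.8056
  fish: TP=89, FN=44+40+44=128 → 89/217 = 0.4101
  horse: TP=199, FN=19+25+20=64 → 199/263 = 0.7567
  frog: TP=140, FN=18+20+21=59 → 140/199 = 0.7035
Macro-recall = mean = (0.8056 + 0.4101 + 0.7567 + 0.7035) / 4 = 0.669

0.669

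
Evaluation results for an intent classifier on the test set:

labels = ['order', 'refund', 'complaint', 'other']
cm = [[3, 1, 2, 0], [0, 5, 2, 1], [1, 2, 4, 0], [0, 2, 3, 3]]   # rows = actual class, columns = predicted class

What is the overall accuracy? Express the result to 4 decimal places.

0.5172

Accuracy = trace / total = (3+5+4+3=15) / 29 = 15/29 = 0.5172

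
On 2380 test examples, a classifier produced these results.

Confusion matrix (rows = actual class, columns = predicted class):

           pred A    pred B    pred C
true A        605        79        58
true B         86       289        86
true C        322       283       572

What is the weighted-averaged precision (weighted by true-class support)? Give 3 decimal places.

Per-class precision (TP/(TP+FP)):
  A: TP=605, FP=86+322=408 → 605/1013 = 0.5972
  B: TP=289, FP=79+283=362 → 289/651 = 0.4439
  C: TP=572, FP=58+86=144 → 572/716 = 0.7989
Weighted-precision = Σ (supportᵢ/N)·precisionᵢ with N=2380: (742/2380)·0.5972 + (461/2380)·0.4439 + (1177/2380)·0.7989 = 0.667

0.667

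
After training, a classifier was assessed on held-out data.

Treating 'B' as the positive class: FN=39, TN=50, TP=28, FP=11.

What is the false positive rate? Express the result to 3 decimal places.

FPR = FP/(FP+TN) = 11/(11+50) = 0.180

0.180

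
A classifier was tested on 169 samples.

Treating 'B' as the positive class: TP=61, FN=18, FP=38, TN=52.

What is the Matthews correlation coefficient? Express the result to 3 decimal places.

0.354

MCC = (TP·TN − FP·FN) / √((TP+FP)(TP+FN)(TN+FP)(TN+FN))
Numerator = 61·52 − 38·18 = 2488
Denominator = √(99·79·90·70) = √49272300 = 7019.4231
MCC = 2488 / 7019.4231 = 0.354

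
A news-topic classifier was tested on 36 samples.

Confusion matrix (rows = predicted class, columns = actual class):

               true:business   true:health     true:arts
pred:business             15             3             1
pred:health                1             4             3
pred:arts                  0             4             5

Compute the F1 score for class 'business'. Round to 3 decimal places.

Treat 'business' as positive and all other classes as negative.
F1 score = 2·TP/(2·TP+FP+FN).
business: TP=15, FP=3+1=4, FN=1+0=1 → 30/35 = 0.8571

0.857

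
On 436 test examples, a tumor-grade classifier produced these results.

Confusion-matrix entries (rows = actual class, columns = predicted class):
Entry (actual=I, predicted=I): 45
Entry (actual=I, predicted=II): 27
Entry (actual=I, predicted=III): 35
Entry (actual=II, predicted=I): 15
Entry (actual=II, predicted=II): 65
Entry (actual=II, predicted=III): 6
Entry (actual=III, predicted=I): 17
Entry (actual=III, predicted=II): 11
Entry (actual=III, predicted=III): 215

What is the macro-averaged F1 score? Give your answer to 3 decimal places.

0.680

Per-class F1 score (2·TP/(2·TP+FP+FN)):
  I: TP=45, FP=15+17=32, FN=27+35=62 → 90/184 = 0.4891
  II: TP=65, FP=27+11=38, FN=15+6=21 → 130/189 = 0.6878
  III: TP=215, FP=35+6=41, FN=17+11=28 → 430/499 = 0.8617
Macro-F1 score = mean = (0.4891 + 0.6878 + 0.8617) / 3 = 0.680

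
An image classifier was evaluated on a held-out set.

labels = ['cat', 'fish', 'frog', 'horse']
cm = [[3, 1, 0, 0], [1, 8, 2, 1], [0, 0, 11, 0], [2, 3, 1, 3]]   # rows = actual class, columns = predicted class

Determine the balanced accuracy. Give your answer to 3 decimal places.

Balanced accuracy = mean of per-class recall.
  cat: recall = 3/4 = 0.7500
  fish: recall = 8/12 = 0.6667
  frog: recall = 11/11 = 1.0000
  horse: recall = 3/9 = 0.3333
Mean = (0.7500 + 0.6667 + 1.0000 + 0.3333) / 4 = 0.688

0.688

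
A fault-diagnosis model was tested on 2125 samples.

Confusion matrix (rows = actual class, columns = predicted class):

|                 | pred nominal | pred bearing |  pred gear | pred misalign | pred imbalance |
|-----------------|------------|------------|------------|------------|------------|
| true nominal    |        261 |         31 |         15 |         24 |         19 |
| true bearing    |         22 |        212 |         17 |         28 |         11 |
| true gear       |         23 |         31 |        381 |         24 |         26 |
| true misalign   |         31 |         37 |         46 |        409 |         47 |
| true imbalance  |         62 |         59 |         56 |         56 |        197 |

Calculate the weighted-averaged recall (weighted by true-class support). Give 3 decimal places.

Per-class recall (TP/(TP+FN)):
  nominal: TP=261, FN=31+15+24+19=89 → 261/350 = 0.7457
  bearing: TP=212, FN=22+17+28+11=78 → 212/290 = 0.7310
  gear: TP=381, FN=23+31+24+26=104 → 381/485 = 0.7856
  misalign: TP=409, FN=31+37+46+47=161 → 409/570 = 0.7175
  imbalance: TP=197, FN=62+59+56+56=233 → 197/430 = 0.4581
Weighted-recall = Σ (supportᵢ/N)·recallᵢ with N=2125: (350/2125)·0.7457 + (290/2125)·0.7310 + (485/2125)·0.7856 + (570/2125)·0.7175 + (430/2125)·0.4581 = 0.687

0.687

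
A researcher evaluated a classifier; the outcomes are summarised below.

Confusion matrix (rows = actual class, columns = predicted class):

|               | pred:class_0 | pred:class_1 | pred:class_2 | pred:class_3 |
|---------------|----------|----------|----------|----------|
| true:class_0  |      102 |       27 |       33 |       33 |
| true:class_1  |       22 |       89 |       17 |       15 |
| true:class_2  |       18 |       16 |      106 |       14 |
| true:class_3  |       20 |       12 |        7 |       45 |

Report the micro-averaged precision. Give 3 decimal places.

0.594

Micro-averaging pools counts across classes: ΣTP=342, ΣFP=234, ΣFN=234.
Micro-precision = TP/(TP+FP) on pooled counts = 0.594 (equals overall accuracy in single-label multiclass).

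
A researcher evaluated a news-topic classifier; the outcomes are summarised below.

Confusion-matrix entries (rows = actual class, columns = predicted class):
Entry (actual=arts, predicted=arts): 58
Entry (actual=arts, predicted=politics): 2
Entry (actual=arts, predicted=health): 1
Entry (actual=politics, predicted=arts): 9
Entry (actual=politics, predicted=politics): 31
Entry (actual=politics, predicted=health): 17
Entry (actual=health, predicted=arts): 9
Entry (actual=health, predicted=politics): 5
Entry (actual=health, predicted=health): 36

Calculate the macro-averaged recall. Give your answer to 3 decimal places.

0.738

Per-class recall (TP/(TP+FN)):
  arts: TP=58, FN=2+1=3 → 58/61 = 0.9508
  politics: TP=31, FN=9+17=26 → 31/57 = 0.5439
  health: TP=36, FN=9+5=14 → 36/50 = 0.7200
Macro-recall = mean = (0.9508 + 0.5439 + 0.7200) / 3 = 0.738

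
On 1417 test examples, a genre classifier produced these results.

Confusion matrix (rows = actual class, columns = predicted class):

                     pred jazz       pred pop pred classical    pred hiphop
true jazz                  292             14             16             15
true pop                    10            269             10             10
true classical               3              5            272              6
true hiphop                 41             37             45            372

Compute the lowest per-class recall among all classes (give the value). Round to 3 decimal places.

Per-class recall (TP/(TP+FN)):
  jazz: TP=292, FN=14+16+15=45 → 292/337 = 0.8665
  pop: TP=269, FN=10+10+10=30 → 269/299 = 0.8997
  classical: TP=272, FN=3+5+6=14 → 272/286 = 0.9510
  hiphop: TP=372, FN=41+37+45=123 → 372/495 = 0.7515
Lowest is class 'hiphop' with recall = 0.752.

0.752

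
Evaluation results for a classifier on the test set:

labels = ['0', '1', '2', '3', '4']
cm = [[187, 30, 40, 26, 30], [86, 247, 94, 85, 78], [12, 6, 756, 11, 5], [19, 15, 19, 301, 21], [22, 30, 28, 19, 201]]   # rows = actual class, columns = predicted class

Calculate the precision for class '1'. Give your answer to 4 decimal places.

0.7530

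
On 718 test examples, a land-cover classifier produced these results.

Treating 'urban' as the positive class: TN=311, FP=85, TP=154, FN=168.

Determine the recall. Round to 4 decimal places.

0.4783

Recall = TP/(TP+FN) = 154/(154+168) = 154/322 = 0.4783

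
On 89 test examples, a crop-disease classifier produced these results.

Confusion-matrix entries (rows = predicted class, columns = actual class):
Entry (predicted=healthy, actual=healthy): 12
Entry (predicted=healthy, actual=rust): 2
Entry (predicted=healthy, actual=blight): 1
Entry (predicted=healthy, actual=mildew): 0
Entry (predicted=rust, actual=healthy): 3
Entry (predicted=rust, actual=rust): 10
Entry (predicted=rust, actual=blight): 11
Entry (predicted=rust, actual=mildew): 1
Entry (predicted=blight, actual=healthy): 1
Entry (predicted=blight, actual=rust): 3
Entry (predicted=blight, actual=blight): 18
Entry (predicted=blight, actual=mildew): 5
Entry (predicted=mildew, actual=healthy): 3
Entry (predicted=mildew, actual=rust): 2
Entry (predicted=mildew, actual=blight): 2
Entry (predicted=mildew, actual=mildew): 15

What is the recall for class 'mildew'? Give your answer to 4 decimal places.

recall = TP/(TP+FN).
mildew: TP=15, FN=0+1+5=6 → 15/21 = 0.71429

0.7143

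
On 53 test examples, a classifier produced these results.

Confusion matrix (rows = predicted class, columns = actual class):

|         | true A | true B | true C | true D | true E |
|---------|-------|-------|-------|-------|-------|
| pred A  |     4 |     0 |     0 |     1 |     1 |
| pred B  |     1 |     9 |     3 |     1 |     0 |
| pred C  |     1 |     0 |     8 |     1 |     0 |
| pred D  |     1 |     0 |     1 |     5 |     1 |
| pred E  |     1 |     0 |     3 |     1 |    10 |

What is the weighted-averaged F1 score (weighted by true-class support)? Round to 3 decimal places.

Per-class F1 score (2·TP/(2·TP+FP+FN)):
  A: TP=4, FP=0+0+1+1=2, FN=1+1+1+1=4 → 8/14 = 0.5714
  B: TP=9, FP=1+3+1+0=5, FN=0+0+0+0=0 → 18/23 = 0.7826
  C: TP=8, FP=1+0+1+0=2, FN=0+3+1+3=7 → 16/25 = 0.6400
  D: TP=5, FP=1+0+1+1=3, FN=1+1+1+1=4 → 10/17 = 0.5882
  E: TP=10, FP=1+0+3+1=5, FN=1+0+0+1=2 → 20/27 = 0.7407
Weighted-F1 score = Σ (supportᵢ/N)·F1 scoreᵢ with N=53: (8/53)·0.5714 + (9/53)·0.7826 + (15/53)·0.6400 + (9/53)·0.5882 + (12/53)·0.7407 = 0.668

0.668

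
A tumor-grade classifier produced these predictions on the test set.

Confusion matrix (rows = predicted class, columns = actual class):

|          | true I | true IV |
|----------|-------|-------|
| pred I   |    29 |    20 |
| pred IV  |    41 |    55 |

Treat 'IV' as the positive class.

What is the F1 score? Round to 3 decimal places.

Precision = TP/(TP+FP) = 55/96 = 0.5729
Recall = TP/(TP+FN) = 55/75 = 0.7333
F1 = 2·TP/(2·TP+FP+FN) = 110/171 = 0.643

0.643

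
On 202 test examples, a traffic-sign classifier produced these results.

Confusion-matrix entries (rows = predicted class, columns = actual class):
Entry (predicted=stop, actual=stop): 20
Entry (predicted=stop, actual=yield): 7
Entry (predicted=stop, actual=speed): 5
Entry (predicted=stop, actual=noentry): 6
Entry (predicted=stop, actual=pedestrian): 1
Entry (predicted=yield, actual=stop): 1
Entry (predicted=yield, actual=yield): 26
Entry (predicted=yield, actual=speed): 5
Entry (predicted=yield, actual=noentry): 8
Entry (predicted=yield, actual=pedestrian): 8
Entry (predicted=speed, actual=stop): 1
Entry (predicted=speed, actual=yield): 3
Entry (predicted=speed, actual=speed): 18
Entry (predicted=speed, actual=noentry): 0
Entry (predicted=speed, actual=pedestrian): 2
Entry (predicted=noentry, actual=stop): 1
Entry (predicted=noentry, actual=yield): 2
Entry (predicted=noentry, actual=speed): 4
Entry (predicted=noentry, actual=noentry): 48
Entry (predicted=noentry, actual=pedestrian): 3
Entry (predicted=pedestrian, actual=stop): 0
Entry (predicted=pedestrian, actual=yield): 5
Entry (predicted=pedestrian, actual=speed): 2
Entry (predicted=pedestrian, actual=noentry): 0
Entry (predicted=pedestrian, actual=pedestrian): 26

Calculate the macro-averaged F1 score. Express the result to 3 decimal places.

Per-class F1 score (2·TP/(2·TP+FP+FN)):
  stop: TP=20, FP=7+5+6+1=19, FN=1+1+1+0=3 → 40/62 = 0.6452
  yield: TP=26, FP=1+5+8+8=22, FN=7+3+2+5=17 → 52/91 = 0.5714
  speed: TP=18, FP=1+3+0+2=6, FN=5+5+4+2=16 → 36/58 = 0.6207
  noentry: TP=48, FP=1+2+4+3=10, FN=6+8+0+0=14 → 96/120 = 0.8000
  pedestrian: TP=26, FP=0+5+2+0=7, FN=1+8+2+3=14 → 52/73 = 0.7123
Macro-F1 score = mean = (0.6452 + 0.5714 + 0.6207 + 0.8000 + 0.7123) / 5 = 0.670

0.670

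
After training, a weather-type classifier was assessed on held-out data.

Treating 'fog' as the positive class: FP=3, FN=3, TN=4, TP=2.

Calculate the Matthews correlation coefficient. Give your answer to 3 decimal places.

MCC = (TP·TN − FP·FN) / √((TP+FP)(TP+FN)(TN+FP)(TN+FN))
Numerator = 2·4 − 3·3 = -1
Denominator = √(5·5·7·7) = √1225 = 35.0000
MCC = -1 / 35.0000 = -0.029

-0.029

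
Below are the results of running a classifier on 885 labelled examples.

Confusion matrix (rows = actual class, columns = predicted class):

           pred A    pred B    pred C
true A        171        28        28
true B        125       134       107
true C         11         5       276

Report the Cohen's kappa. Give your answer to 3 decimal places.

0.495

Observed agreement pₒ = trace/N = 581/885 = 0.6565
Expected agreement pₑ = Σ (rowᵢ·colᵢ)/N² = (227·307 + 366·167 + 292·411)/885² = 0.3202
κ = (pₒ − pₑ)/(1 − pₑ) = (0.6565 − 0.3202)/(1 − 0.3202) = 0.495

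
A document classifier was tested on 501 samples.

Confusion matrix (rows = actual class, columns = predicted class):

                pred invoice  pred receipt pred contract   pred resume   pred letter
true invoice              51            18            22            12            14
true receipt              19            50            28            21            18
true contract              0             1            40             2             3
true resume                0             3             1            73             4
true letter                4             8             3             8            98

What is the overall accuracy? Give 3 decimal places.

0.623

Accuracy = trace / total = (51+50+40+73+98=312) / 501 = 312/501 = 0.623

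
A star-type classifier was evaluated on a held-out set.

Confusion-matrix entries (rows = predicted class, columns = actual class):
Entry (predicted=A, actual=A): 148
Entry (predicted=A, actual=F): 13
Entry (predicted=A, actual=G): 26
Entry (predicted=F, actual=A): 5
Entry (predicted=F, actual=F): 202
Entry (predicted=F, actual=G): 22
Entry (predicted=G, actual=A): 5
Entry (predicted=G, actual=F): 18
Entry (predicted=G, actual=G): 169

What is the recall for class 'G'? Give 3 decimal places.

recall = TP/(TP+FN).
G: TP=169, FN=26+22=48 → 169/217 = 0.7788

0.779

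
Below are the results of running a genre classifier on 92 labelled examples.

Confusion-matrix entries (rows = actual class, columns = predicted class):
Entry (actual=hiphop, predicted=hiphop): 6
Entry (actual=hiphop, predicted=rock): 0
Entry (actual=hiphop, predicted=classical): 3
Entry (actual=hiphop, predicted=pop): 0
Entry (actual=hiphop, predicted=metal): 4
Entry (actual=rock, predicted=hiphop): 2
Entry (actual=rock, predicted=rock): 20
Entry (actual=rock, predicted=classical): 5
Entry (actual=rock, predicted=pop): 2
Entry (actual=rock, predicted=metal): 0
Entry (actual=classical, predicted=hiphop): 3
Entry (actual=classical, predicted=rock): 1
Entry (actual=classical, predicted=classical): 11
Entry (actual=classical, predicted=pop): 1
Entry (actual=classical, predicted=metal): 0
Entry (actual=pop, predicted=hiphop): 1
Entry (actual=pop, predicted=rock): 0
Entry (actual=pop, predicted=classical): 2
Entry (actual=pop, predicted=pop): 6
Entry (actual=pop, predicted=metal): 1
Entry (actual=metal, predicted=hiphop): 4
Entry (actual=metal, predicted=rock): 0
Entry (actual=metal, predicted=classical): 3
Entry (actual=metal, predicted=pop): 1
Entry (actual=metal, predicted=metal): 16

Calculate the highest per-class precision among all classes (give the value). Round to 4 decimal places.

0.9524

Per-class precision (TP/(TP+FP)):
  hiphop: TP=6, FP=2+3+1+4=10 → 6/16 = 0.37500
  rock: TP=20, FP=0+1+0+0=1 → 20/21 = 0.95238
  classical: TP=11, FP=3+5+2+3=13 → 11/24 = 0.45833
  pop: TP=6, FP=0+2+1+1=4 → 6/10 = 0.60000
  metal: TP=16, FP=4+0+0+1=5 → 16/21 = 0.76190
Highest is class 'rock' with precision = 0.9524.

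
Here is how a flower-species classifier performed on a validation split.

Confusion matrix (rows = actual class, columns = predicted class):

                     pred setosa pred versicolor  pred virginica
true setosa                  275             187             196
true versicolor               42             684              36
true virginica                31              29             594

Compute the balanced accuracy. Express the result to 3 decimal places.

0.741

Balanced accuracy = mean of per-class recall.
  setosa: recall = 275/658 = 0.4179
  versicolor: recall = 684/762 = 0.8976
  virginica: recall = 594/654 = 0.9083
Mean = (0.4179 + 0.8976 + 0.9083) / 3 = 0.741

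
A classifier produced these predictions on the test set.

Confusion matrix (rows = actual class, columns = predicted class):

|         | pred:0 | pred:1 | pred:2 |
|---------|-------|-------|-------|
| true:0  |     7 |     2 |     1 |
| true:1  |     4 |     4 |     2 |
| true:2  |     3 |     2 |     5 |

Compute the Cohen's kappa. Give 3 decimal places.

0.300

Observed agreement pₒ = trace/N = 16/30 = 0.5333
Expected agreement pₑ = Σ (rowᵢ·colᵢ)/N² = (10·14 + 10·8 + 10·8)/30² = 0.3333
κ = (pₒ − pₑ)/(1 − pₑ) = (0.5333 − 0.3333)/(1 − 0.3333) = 0.300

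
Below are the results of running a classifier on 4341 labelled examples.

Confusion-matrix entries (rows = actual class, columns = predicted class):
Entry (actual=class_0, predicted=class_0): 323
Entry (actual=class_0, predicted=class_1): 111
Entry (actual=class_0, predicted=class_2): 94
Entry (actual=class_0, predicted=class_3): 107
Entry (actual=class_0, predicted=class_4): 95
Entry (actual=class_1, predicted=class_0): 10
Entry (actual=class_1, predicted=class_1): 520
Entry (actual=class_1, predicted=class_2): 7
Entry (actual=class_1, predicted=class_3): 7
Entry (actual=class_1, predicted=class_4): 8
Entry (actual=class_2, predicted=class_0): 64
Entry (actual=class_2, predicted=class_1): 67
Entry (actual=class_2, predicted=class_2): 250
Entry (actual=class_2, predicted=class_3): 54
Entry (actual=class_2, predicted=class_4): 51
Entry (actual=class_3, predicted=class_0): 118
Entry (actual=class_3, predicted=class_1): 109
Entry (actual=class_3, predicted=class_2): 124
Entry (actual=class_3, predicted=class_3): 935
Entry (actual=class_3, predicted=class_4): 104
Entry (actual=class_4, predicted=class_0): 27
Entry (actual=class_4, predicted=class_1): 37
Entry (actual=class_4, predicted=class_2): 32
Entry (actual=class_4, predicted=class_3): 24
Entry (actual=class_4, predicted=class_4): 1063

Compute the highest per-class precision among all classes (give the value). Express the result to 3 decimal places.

0.830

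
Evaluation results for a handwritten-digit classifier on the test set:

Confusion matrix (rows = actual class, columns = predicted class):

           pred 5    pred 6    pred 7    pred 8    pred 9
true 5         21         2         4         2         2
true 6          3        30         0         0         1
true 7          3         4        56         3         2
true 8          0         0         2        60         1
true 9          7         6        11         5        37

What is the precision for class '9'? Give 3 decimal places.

0.860

One-vs-rest for '9': TP = diagonal; FP = other classes predicted '9'; FN = '9' predicted as other.
precision = TP/(TP+FP).
9: TP=37, FP=2+1+2+1=6 → 37/43 = 0.8605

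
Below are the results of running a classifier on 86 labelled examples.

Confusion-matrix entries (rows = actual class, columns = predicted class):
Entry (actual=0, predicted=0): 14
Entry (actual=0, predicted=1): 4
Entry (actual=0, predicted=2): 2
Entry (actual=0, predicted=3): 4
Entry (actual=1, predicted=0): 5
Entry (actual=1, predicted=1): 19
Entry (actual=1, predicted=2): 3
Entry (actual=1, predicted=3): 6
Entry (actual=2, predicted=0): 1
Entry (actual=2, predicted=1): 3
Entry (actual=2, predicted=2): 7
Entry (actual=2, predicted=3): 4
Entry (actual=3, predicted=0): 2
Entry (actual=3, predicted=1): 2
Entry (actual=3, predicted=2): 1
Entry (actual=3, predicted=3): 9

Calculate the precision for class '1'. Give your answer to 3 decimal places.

0.679

One-vs-rest for '1': TP = diagonal; FP = other classes predicted '1'; FN = '1' predicted as other.
precision = TP/(TP+FP).
1: TP=19, FP=4+3+2=9 → 19/28 = 0.6786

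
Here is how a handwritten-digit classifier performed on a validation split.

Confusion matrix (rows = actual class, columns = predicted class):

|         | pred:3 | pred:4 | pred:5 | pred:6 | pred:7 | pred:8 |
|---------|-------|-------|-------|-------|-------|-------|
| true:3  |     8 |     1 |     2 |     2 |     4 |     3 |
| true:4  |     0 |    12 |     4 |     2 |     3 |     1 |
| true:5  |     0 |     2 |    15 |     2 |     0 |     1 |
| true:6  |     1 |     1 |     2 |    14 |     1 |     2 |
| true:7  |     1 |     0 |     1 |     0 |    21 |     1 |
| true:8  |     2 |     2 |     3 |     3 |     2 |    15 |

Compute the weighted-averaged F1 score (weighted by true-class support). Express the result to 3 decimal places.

0.626

Per-class F1 score (2·TP/(2·TP+FP+FN)):
  3: TP=8, FP=0+0+1+1+2=4, FN=1+2+2+4+3=12 → 16/32 = 0.5000
  4: TP=12, FP=1+2+1+0+2=6, FN=0+4+2+3+1=10 → 24/40 = 0.6000
  5: TP=15, FP=2+4+2+1+3=12, FN=0+2+2+0+1=5 → 30/47 = 0.6383
  6: TP=14, FP=2+2+2+0+3=9, FN=1+1+2+1+2=7 → 28/44 = 0.6364
  7: TP=21, FP=4+3+0+1+2=10, FN=1+0+1+0+1=3 → 42/55 = 0.7636
  8: TP=15, FP=3+1+1+2+1=8, FN=2+2+3+3+2=12 → 30/50 = 0.6000
Weighted-F1 score = Σ (supportᵢ/N)·F1 scoreᵢ with N=134: (20/134)·0.5000 + (22/134)·0.6000 + (20/134)·0.6383 + (21/134)·0.6364 + (24/134)·0.7636 + (27/134)·0.6000 = 0.626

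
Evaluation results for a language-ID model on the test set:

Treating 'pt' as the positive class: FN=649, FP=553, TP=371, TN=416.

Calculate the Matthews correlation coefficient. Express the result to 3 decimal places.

MCC = (TP·TN − FP·FN) / √((TP+FP)(TP+FN)(TN+FP)(TN+FN))
Numerator = 371·416 − 553·649 = -204561
Denominator = √(924·1020·969·1065) = √972625222800 = 986217.6346
MCC = -204561 / 986217.6346 = -0.207

-0.207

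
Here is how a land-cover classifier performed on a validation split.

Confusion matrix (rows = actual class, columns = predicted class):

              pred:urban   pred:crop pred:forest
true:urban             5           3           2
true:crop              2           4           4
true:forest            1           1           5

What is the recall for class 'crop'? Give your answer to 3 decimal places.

0.400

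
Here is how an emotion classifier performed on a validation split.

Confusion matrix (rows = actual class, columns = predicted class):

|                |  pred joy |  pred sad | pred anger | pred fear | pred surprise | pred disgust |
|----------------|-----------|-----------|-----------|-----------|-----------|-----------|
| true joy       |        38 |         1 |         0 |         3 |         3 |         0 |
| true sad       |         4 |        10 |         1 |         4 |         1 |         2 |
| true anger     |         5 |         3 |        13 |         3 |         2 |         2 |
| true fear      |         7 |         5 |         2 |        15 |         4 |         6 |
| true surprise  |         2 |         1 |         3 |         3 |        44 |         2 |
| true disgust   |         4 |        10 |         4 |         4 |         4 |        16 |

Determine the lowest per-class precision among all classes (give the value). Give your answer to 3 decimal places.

0.333

Per-class precision (TP/(TP+FP)):
  joy: TP=38, FP=4+5+7+2+4=22 → 38/60 = 0.6333
  sad: TP=10, FP=1+3+5+1+10=20 → 10/30 = 0.3333
  anger: TP=13, FP=0+1+2+3+4=10 → 13/23 = 0.5652
  fear: TP=15, FP=3+4+3+3+4=17 → 15/32 = 0.4688
  surprise: TP=44, FP=3+1+2+4+4=14 → 44/58 = 0.7586
  disgust: TP=16, FP=0+2+2+6+2=12 → 16/28 = 0.5714
Lowest is class 'sad' with precision = 0.333.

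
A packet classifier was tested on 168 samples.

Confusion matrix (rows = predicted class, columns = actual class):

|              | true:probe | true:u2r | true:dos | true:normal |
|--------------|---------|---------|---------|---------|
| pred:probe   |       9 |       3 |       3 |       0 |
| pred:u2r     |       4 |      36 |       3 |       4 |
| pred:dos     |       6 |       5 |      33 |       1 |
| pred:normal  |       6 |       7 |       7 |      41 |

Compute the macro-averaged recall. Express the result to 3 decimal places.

0.669

Per-class recall (TP/(TP+FN)):
  probe: TP=9, FN=4+6+6=16 → 9/25 = 0.3600
  u2r: TP=36, FN=3+5+7=15 → 36/51 = 0.7059
  dos: TP=33, FN=3+3+7=13 → 33/46 = 0.7174
  normal: TP=41, FN=0+4+1=5 → 41/46 = 0.8913
Macro-recall = mean = (0.3600 + 0.7059 + 0.7174 + 0.8913) / 4 = 0.669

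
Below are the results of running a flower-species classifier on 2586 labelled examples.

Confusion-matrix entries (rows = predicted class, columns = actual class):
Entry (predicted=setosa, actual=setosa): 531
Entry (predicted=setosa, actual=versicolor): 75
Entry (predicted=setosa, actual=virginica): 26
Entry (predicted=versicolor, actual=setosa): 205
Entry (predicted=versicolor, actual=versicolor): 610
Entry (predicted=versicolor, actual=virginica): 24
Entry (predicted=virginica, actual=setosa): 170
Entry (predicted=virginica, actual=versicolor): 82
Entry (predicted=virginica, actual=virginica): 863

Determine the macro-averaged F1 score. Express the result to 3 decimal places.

Per-class F1 score (2·TP/(2·TP+FP+FN)):
  setosa: TP=531, FP=75+26=101, FN=205+170=375 → 1062/1538 = 0.6905
  versicolor: TP=610, FP=205+24=229, FN=75+82=157 → 1220/1606 = 0.7597
  virginica: TP=863, FP=170+82=252, FN=26+24=50 → 1726/2028 = 0.8511
Macro-F1 score = mean = (0.6905 + 0.7597 + 0.8511) / 3 = 0.767

0.767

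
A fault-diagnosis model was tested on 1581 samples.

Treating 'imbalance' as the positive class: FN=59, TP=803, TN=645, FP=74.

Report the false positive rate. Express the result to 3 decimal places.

0.103

FPR = FP/(FP+TN) = 74/(74+645) = 0.103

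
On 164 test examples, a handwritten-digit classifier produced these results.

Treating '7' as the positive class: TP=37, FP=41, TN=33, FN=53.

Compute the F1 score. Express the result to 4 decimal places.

0.4405

Precision = TP/(TP+FP) = 37/78 = 0.4744
Recall = TP/(TP+FN) = 37/90 = 0.4111
F1 = 2·TP/(2·TP+FP+FN) = 74/168 = 0.4405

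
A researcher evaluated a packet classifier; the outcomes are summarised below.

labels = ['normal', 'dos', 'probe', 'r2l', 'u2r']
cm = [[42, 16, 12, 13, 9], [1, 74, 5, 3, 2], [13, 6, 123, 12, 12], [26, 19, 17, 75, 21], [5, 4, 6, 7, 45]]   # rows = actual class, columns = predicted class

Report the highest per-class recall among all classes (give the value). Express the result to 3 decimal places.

Per-class recall (TP/(TP+FN)):
  normal: TP=42, FN=16+12+13+9=50 → 42/92 = 0.4565
  dos: TP=74, FN=1+5+3+2=11 → 74/85 = 0.8706
  probe: TP=123, FN=13+6+12+12=43 → 123/166 = 0.7410
  r2l: TP=75, FN=26+19+17+21=83 → 75/158 = 0.4747
  u2r: TP=45, FN=5+4+6+7=22 → 45/67 = 0.6716
Highest is class 'dos' with recall = 0.871.

0.871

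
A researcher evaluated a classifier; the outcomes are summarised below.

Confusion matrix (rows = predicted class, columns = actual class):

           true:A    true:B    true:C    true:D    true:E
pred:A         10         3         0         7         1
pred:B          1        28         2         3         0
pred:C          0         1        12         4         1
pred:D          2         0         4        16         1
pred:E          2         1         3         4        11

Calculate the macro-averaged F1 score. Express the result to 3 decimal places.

Per-class F1 score (2·TP/(2·TP+FP+FN)):
  A: TP=10, FP=3+0+7+1=11, FN=1+0+2+2=5 → 20/36 = 0.5556
  B: TP=28, FP=1+2+3+0=6, FN=3+1+0+1=5 → 56/67 = 0.8358
  C: TP=12, FP=0+1+4+1=6, FN=0+2+4+3=9 → 24/39 = 0.6154
  D: TP=16, FP=2+0+4+1=7, FN=7+3+4+4=18 → 32/57 = 0.5614
  E: TP=11, FP=2+1+3+4=10, FN=1+0+1+1=3 → 22/35 = 0.6286
Macro-F1 score = mean = (0.5556 + 0.8358 + 0.6154 + 0.5614 + 0.6286) / 5 = 0.639

0.639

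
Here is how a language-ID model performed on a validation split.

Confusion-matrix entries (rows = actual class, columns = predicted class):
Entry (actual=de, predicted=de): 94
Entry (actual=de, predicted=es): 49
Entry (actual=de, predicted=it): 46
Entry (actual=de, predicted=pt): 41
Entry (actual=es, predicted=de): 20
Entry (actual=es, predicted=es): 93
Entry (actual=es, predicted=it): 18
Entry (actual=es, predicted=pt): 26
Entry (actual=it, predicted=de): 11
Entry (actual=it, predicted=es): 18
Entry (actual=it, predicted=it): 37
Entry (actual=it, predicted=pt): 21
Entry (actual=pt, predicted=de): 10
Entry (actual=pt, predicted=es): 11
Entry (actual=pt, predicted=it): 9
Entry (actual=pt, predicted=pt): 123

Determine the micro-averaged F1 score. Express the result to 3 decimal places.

Micro-averaging pools counts across classes: ΣTP=347, ΣFP=280, ΣFN=280.
Micro-F1 score = 2·TP/(2·TP+FP+FN) on pooled counts = 0.553 (equals overall accuracy in single-label multiclass).

0.553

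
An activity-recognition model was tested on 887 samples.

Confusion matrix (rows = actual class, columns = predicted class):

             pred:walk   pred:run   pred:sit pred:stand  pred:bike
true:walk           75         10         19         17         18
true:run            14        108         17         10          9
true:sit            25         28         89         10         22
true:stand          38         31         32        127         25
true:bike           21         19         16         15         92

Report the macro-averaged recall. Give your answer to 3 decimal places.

0.560

Per-class recall (TP/(TP+FN)):
  walk: TP=75, FN=10+19+17+18=64 → 75/139 = 0.5396
  run: TP=108, FN=14+17+10+9=50 → 108/158 = 0.6835
  sit: TP=89, FN=25+28+10+22=85 → 89/174 = 0.5115
  stand: TP=127, FN=38+31+32+25=126 → 127/253 = 0.5020
  bike: TP=92, FN=21+19+16+15=71 → 92/163 = 0.5644
Macro-recall = mean = (0.5396 + 0.6835 + 0.5115 + 0.5020 + 0.5644) / 5 = 0.560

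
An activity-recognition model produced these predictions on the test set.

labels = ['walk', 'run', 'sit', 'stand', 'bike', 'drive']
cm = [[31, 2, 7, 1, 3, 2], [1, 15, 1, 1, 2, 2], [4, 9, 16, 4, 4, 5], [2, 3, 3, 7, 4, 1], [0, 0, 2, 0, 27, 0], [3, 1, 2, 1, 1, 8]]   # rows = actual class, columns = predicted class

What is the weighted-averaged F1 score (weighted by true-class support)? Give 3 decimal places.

Per-class F1 score (2·TP/(2·TP+FP+FN)):
  walk: TP=31, FP=1+4+2+0+3=10, FN=2+7+1+3+2=15 → 62/87 = 0.7126
  run: TP=15, FP=2+9+3+0+1=15, FN=1+1+1+2+2=7 → 30/52 = 0.5769
  sit: TP=16, FP=7+1+3+2+2=15, FN=4+9+4+4+5=26 → 32/73 = 0.4384
  stand: TP=7, FP=1+1+4+0+1=7, FN=2+3+3+4+1=13 → 14/34 = 0.4118
  bike: TP=27, FP=3+2+4+4+1=14, FN=0+0+2+0+0=2 → 54/70 = 0.7714
  drive: TP=8, FP=2+2+5+1+0=10, FN=3+1+2+1+1=8 → 16/34 = 0.4706
Weighted-F1 score = Σ (supportᵢ/N)·F1 scoreᵢ with N=175: (46/175)·0.7126 + (22/175)·0.5769 + (42/175)·0.4384 + (20/175)·0.4118 + (29/175)·0.7714 + (16/175)·0.4706 = 0.583

0.583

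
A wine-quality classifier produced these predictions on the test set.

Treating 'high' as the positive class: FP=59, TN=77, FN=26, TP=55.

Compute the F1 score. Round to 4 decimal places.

0.5641

Precision = TP/(TP+FP) = 55/114 = 0.4825
Recall = TP/(TP+FN) = 55/81 = 0.6790
F1 = 2·TP/(2·TP+FP+FN) = 110/195 = 0.5641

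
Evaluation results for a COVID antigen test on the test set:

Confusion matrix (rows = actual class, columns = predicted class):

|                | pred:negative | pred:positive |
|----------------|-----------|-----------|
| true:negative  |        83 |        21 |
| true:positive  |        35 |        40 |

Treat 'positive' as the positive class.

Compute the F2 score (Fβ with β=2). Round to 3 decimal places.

Fβ = (1+β²)·TP / ((1+β²)·TP + β²·FN + FP), with β²=4
= 5·40 / (5·40 + 4·35 + 21) = 0.554

0.554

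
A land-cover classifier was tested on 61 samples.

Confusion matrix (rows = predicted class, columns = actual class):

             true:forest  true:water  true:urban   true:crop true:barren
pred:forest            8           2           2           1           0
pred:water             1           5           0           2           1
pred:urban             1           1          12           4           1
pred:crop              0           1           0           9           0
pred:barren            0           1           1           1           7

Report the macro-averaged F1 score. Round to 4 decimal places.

0.6663

Per-class F1 score (2·TP/(2·TP+FP+FN)):
  forest: TP=8, FP=2+2+1+0=5, FN=1+1+0+0=2 → 16/23 = 0.69565
  water: TP=5, FP=1+0+2+1=4, FN=2+1+1+1=5 → 10/19 = 0.52632
  urban: TP=12, FP=1+1+4+1=7, FN=2+0+0+1=3 → 24/34 = 0.70588
  crop: TP=9, FP=0+1+0+0=1, FN=1+2+4+1=8 → 18/27 = 0.66667
  barren: TP=7, FP=0+1+1+1=3, FN=0+1+1+0=2 → 14/19 = 0.73684
Macro-F1 score = mean = (0.69565 + 0.52632 + 0.70588 + 0.66667 + 0.73684) / 5 = 0.6663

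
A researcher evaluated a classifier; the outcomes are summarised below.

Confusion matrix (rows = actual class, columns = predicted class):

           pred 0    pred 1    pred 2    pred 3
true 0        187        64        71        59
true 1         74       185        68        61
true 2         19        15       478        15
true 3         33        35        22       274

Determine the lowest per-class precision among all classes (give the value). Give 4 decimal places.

0.5974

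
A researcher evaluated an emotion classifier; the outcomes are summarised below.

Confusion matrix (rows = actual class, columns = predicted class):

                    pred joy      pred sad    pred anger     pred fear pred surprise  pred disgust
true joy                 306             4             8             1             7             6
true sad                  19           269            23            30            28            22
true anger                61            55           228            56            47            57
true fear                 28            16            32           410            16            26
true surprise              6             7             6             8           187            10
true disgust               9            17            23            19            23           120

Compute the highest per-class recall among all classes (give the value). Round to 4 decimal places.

0.9217

Per-class recall (TP/(TP+FN)):
  joy: TP=306, FN=4+8+1+7+6=26 → 306/332 = 0.92169
  sad: TP=269, FN=19+23+30+28+22=122 → 269/391 = 0.68798
  anger: TP=228, FN=61+55+56+47+57=276 → 228/504 = 0.45238
  fear: TP=410, FN=28+16+32+16+26=118 → 410/528 = 0.77652
  surprise: TP=187, FN=6+7+6+8+10=37 → 187/224 = 0.83482
  disgust: TP=120, FN=9+17+23+19+23=91 → 120/211 = 0.56872
Highest is class 'joy' with recall = 0.9217.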